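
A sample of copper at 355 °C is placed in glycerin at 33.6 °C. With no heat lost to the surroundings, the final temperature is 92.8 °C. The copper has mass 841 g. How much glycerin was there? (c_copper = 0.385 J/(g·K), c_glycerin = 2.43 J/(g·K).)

Setting the total heat transfer to zero:
841×0.385×(92.8 − 355) + m×2.43×(92.8 − 33.6) = 0
143.86 m = 84896
m = 84896/143.86 ≈ 590.1 g

m ≈ 590 g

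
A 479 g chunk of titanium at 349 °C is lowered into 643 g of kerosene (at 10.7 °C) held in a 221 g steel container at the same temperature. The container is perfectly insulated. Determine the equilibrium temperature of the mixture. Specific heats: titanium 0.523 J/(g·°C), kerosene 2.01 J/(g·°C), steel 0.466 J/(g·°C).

Taking heat into each body as positive, Σ m c ΔT = 0:
479·0.523·(T − 349) + 643·2.01·(T − 10.7) + 221·0.466·(T − 10.7) = 0
250.52(T − 349) + 1292.4(T − 10.7) + 102.99(T − 10.7) = 0
(250.52 + 1292.4 + 102.99) T = 250.52·349 + 1292.4·10.7 + 102.99·10.7
T = 102361/1645.9 ≈ 62.19 °C

T_f ≈ 62.2 °C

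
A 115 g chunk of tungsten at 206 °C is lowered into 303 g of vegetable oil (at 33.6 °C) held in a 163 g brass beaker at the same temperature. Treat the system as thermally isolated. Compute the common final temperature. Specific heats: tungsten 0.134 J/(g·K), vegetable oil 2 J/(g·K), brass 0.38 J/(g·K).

T_f ≈ 37.5 °C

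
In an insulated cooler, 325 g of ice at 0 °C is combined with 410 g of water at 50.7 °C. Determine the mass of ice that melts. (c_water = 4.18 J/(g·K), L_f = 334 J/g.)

Heat available from the water dropping to 0 °C: 410·4.18·50.7 = 86890 J.
Melting all 325 g of ice would need 325·334 = 108550 J.
That's not enough to melt it all — equilibrium is at 0 °C with ice remaining.
m_melt = 86890 / L_f = 260.1 g.

m_melted ≈ 260 g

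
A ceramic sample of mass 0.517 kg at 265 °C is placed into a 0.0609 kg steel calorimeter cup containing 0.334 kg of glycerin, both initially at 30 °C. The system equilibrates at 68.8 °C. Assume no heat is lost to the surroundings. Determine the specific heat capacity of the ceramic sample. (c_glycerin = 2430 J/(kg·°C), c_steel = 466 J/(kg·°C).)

c ≈ 321 J/(kg·°C)

Heat gained plus heat lost sum to zero:
0.517·c·(68.8 − 265) + 0.334·2430·(68.8 − 30) + 0.0609·466·(68.8 − 30) = 0
-101.44 c = -32592
c = -32592/-101.44 ≈ 321.3 J/(kg·°C)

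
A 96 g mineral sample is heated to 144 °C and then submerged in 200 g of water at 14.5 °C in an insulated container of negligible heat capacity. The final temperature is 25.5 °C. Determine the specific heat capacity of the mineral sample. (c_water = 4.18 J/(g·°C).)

c ≈ 0.808 J/(g·°C)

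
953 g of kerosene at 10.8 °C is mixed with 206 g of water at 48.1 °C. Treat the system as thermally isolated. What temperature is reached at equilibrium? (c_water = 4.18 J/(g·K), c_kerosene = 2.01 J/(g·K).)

T_f ≈ 22.4 °C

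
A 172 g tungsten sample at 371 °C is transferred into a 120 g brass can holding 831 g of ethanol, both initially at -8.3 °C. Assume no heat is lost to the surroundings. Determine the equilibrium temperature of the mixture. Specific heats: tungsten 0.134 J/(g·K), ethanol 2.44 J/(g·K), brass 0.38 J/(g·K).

T_f ≈ -4.1 °C

T_f = Σ m_i c_i T_i / Σ m_i c_i:
T_f = (23.05·371 + 2027.6·(-8.3) + 45.6·(-8.3)) / (23.05 + 2027.6 + 45.6)
    = -8657.1 / 2096.3 ≈ -4.13 °C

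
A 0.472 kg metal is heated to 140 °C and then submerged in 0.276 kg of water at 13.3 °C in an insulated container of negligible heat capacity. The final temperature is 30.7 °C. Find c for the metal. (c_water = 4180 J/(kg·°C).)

Taking heat into each body as positive, Σ m c ΔT = 0:
0.472·c·(30.7 − 140) + 0.276·4180·(30.7 − 13.3) = 0
-51.59 c = -20074
c = -20074/-51.59 ≈ 389.1 J/(kg·°C)

c ≈ 389 J/(kg·°C)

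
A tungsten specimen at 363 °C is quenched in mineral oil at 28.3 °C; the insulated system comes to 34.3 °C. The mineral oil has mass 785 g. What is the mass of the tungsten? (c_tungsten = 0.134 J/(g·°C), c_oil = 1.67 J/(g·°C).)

Conservation of energy gives ΣQ = 0:
m×0.134×(34.3 − 363) + 785×1.67×(34.3 − 28.3) = 0
-44.05 m = -7865.7
m = -7865.7/-44.05 ≈ 178.6 g

m ≈ 179 g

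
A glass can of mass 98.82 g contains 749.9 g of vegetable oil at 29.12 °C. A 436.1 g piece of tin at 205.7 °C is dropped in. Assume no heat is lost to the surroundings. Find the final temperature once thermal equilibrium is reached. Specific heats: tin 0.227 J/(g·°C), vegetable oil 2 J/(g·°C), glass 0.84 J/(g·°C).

Conservation of energy gives ΣQ = 0:
436.1×0.227×(T − 205.7) + 749.9×2×(T − 29.12) + 98.82×0.84×(T − 29.12) = 0
98.99(T − 205.7) + 1499.8(T − 29.12) + 83.01(T − 29.12) = 0
(98.99 + 1499.8 + 83.01) T = 98.99×205.7 + 1499.8×29.12 + 83.01×29.12
T ≈ 39.51 °C

T_f ≈ 39.5 °C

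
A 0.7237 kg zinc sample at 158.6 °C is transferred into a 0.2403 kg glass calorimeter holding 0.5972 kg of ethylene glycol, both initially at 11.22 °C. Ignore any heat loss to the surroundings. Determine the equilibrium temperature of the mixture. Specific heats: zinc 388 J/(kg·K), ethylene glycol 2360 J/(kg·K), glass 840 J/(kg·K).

Energy conservation, ΣQ = 0:
0.7237·388·(T − 158.6) + 0.5972·2360·(T − 11.22) + 0.2403·840·(T − 11.22) = 0
(280.8 + 1409.4 + 201.85) T = 280.8·158.6 + 1409.4·11.22 + 201.85·11.22
T = 62612 / 1892 = 33.1 °C

T_f ≈ 33.1 °C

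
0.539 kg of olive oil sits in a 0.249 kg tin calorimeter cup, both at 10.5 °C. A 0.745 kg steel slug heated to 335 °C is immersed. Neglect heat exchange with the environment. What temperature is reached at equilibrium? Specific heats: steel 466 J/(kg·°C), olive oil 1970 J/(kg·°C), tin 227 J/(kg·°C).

T_f ≈ 87.4 °C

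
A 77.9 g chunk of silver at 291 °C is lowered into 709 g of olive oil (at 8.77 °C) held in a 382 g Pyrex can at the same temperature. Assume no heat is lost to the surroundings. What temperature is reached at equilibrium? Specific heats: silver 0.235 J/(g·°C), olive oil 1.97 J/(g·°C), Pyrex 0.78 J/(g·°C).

T_f is the heat-capacity-weighted average of the initial temperatures:
T_f = (18.31×291 + 1396.7×8.77 + 297.96×8.77) / (18.31 + 1396.7 + 297.96)
    = 20190 / 1713 ≈ 11.79 °C

T_f ≈ 11.8 °C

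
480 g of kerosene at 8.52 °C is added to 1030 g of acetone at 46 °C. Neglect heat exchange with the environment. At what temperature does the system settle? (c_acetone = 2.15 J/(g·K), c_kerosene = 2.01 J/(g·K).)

T_f ≈ 34.6 °C

Setting the total heat transfer to zero:
1030×2.15×(T − 46) + 480×2.01×(T − 8.52) = 0
2214.5(T − 46) + 964.8(T − 8.52) = 0
(2214.5 + 964.8) T = 2214.5×46 + 964.8×8.52
T = 110087 / 3179.3 = 34.6 °C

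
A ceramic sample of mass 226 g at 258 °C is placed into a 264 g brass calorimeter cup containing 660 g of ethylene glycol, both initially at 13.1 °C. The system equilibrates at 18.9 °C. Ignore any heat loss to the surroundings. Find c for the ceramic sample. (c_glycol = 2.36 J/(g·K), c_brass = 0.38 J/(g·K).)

c ≈ 0.178 J/(g·K)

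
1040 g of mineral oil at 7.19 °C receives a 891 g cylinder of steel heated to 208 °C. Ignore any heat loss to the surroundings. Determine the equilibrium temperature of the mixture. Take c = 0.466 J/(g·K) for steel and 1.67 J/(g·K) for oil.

T_f ≈ 45.9 °C

|Q_steel| = |Q_oil|:
891×0.466×(208 − T) = 1040×1.67×(T − 7.19)
415.21(208 − T) = 1736.8(T − 7.19)
2152 T = 98850  ⇒  T ≈ 45.93 °C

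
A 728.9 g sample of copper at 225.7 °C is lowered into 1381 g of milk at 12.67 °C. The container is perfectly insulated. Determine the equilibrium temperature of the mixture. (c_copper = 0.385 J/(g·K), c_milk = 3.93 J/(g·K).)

T_f ≈ 23.1 °C

Heat lost by the copper equals heat gained by the milk:
728.9·0.385·(225.7 − T) = 1381·3.93·(T − 12.67)
280.63(225.7 − T) = 5427.3(T − 12.67)
5708 T = 132102  ⇒  T ≈ 23.14 °C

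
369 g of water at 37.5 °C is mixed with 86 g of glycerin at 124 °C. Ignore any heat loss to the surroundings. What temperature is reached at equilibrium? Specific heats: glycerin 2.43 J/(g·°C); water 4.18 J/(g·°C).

T_f ≈ 47.8 °C

Taking heat into each body as positive, Σ m c ΔT = 0:
86*2.43*(T − 124) + 369*4.18*(T − 37.5) = 0
208.98(T − 124) + 1542.4(T − 37.5) = 0
1751.4 T = 83754
T = 83754 / 1751.4 = 47.8 °C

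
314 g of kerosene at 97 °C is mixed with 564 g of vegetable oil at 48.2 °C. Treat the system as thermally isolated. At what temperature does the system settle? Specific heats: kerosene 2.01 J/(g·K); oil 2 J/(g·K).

Net heat exchanged in the isolated system is zero:
314×2.01×(T − 97) + 564×2×(T − 48.2) = 0
(631.14 + 1128) T = 631.14×97 + 1128×48.2
T ≈ 65.71 °C

T_f ≈ 65.7 °C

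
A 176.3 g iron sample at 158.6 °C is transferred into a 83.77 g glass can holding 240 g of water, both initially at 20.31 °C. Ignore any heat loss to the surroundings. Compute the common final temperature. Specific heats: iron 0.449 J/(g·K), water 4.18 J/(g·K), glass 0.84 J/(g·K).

Heat gained plus heat lost sum to zero:
176.3·0.449·(T − 158.6) + 240·4.18·(T − 20.31) + 83.77·0.84·(T − 20.31) = 0
1152.7 T = 34359
T = 34359/1152.7 ≈ 29.81 °C

T_f ≈ 29.8 °C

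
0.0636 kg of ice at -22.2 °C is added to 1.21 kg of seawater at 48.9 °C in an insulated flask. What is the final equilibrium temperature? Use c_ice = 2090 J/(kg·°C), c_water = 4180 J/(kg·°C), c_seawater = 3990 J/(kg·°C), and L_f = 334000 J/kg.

T_f ≈ 41.6 °C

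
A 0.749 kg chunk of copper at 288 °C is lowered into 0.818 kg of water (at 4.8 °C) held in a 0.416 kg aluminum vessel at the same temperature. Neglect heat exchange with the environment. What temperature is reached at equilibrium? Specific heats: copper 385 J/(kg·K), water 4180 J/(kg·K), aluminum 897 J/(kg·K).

T_f ≈ 24.8 °C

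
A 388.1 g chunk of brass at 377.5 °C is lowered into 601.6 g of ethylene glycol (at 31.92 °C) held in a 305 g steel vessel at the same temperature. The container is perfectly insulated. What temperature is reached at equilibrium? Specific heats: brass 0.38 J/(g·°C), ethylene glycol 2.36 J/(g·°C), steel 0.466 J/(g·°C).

T_f ≈ 61.7 °C

Net heat exchanged in the isolated system is zero:
388.1*0.38*(T − 377.5) + 601.6*2.36*(T − 31.92) + 305*0.466*(T − 31.92) = 0
147.48(T − 377.5) + 1419.8(T − 31.92) + 142.13(T − 31.92) = 0
1709.4 T = 105529
T = 105529 / 1709.4 = 61.7 °C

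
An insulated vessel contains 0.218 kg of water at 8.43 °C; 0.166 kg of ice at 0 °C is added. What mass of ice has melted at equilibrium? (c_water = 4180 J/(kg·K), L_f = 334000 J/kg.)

Cooling the water to 0 °C releases 0.218×4180×8.43 = 7681.8 J.
To melt every bit of ice: 0.166×334000 = 55444 J.
7681.8 J < 55444 J, so only part of the ice melts and the system sits at 0 °C.
Mass melted = 7681.8/334000 ≈ 0.023 kg.

m_melted ≈ 0.023 kg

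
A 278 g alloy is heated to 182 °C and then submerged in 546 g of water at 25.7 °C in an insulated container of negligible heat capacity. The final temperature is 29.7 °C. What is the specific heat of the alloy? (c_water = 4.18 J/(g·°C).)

c ≈ 0.216 J/(g·°C)

Net heat exchanged in the isolated system is zero:
278×c×(29.7 − 182) + 546×4.18×(29.7 − 25.7) = 0
-42339 c = -9129.1
c = -9129.1/-42339 ≈ 0.2156 J/(g·°C)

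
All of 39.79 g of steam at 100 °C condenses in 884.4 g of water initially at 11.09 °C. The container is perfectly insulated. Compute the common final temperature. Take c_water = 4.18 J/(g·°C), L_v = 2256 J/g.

Conservation of energy gives ΣQ = 0:
condense steam: −39.79×2256 = −89766
  condensate cools 100→T: 39.79×4.18×(T − 100) = 166.32(T − 100)
  water warms: 884.4×4.18×(T − 11.09) = 3696.8(T − 11.09)
3863.1 T = 89766 + 16632 + 40997 = 147396
T ≈ 38.15 °C, under the boiling point, so the assumption holds.

T_f ≈ 38.2 °C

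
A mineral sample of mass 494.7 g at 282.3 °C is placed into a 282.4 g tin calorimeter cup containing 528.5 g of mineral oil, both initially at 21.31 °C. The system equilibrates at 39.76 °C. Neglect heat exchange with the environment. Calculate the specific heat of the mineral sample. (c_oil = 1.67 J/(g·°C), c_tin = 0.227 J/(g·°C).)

Let T be the final temperature. ΣQ_i = 0:
494.7×c×(39.76 − 282.3) + 528.5×1.67×(39.76 − 21.31) + 282.4×0.227×(39.76 − 21.31) = 0
-119985 c = -17467
c = -17467/-119985 ≈ 0.1456 J/(g·°C)

c ≈ 0.146 J/(g·°C)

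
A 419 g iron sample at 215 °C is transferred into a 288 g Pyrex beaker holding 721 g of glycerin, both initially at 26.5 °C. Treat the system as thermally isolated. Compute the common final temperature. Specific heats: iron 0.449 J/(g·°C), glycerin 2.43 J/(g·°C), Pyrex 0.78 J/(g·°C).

T_f ≈ 42.9 °C

Setting the total heat transfer to zero:
419*0.449*(T − 215) + 721*2.43*(T − 26.5) + 288*0.78*(T − 26.5) = 0
188.13(T − 215) + 1752(T − 26.5) + 224.64(T − 26.5) = 0
2164.8 T = 92830
T ≈ 42.88 °C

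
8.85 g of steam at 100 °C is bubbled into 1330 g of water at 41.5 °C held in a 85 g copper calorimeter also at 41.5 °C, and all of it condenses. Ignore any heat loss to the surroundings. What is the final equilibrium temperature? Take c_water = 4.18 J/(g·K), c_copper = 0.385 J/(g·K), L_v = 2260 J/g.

T_f ≈ 45.4 °C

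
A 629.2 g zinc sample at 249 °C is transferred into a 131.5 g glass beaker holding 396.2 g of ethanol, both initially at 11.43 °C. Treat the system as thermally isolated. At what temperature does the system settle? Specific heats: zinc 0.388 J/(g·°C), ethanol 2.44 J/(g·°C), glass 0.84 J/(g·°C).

T_f ≈ 55.3 °C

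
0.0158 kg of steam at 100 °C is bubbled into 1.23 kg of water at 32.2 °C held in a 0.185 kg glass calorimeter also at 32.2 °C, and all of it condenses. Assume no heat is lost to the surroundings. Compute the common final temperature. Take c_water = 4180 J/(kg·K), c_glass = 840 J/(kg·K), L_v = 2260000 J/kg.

Let T be the final temperature. ΣQ_i = 0:
latent heat released on condensation: 0.0158×2260000 = 35708; condensed water 100 °C→T: 66.04(T − 100); original water: 5141.4(T − 32.2); cup: 155.4(T − 32.2)
5362.8 T = 35708 + 6604.4 + 170557 = 212869
T ≈ 39.69 °C — below 100 °C, confirming all the steam condensed.

T_f ≈ 39.7 °C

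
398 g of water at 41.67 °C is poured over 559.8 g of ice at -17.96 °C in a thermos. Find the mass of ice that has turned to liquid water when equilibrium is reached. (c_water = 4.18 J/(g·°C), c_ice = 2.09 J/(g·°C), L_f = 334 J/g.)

m_melted ≈ 145 g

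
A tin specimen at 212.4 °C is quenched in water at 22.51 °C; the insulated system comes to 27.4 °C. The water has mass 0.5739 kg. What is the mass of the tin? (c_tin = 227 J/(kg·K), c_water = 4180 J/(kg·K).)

m ≈ 0.279 kg

Setting the total heat transfer to zero:
m×227×(27.4 − 212.4) + 0.5739×4180×(27.4 − 22.51) = 0
-41995 m = -11731
m = -11731/-41995 ≈ 0.2793 kg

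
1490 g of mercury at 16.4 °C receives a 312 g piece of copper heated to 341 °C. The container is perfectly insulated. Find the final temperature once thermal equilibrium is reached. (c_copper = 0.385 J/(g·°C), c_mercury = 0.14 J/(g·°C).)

T_f ≈ 135.0 °C

Setting the total heat transfer to zero:
312*0.385*(T − 341) + 1490*0.14*(T − 16.4) = 0
328.72 T = 44382
T = 44382/328.72 ≈ 135.01 °C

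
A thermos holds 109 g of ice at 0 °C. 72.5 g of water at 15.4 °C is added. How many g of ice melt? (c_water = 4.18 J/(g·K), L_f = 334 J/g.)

m_melted ≈ 14 g

Heat available from the water dropping to 0 °C: 72.5×4.18×15.4 = 4667 J.
To melt every bit of ice: 109×334 = 36406 J.
4667 J < 36406 J, so only part of the ice melts and the system sits at 0 °C.
Mass melted = 4667/334 ≈ 13.97 g.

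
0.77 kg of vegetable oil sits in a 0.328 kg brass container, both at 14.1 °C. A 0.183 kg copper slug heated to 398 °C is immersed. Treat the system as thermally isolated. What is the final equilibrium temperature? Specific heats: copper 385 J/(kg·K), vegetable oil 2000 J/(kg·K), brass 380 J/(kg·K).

T_f ≈ 29.7 °C

Taking heat into each body as positive, Σ m c ΔT = 0:
0.183×385×(T − 398) + 0.77×2000×(T − 14.1) + 0.328×380×(T − 14.1) = 0
(70.45 + 1540 + 124.64) T = 70.45×398 + 1540×14.1 + 124.64×14.1
T ≈ 29.69 °C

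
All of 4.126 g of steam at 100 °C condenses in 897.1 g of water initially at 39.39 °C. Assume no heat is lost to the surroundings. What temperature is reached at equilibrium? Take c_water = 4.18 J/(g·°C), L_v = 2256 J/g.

Taking heat into each body as positive, Σ m c ΔT = 0:
condense steam: −4.126·2256 = −9308.3
  condensate cools 100→T: 4.126·4.18·(T − 100) = 17.25(T − 100)
  water warms: 897.1·4.18·(T − 39.39) = 3749.9(T − 39.39)
3767.1 T = 9308.3 + 1724.7 + 147708 = 158741
T ≈ 42.14 °C — below 100 °C, confirming all the steam condensed.

T_f ≈ 42.1 °C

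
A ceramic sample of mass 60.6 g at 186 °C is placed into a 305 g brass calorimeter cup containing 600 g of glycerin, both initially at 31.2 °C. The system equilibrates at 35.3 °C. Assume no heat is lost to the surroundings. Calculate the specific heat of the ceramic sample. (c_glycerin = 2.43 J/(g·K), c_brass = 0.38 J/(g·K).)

Taking heat into each body as positive, Σ m c ΔT = 0:
60.6·c·(35.3 − 186) + 600·2.43·(35.3 − 31.2) + 305·0.38·(35.3 − 31.2) = 0
-9132.4 c = -6453
c = -6453/-9132.4 ≈ 0.7066 J/(g·K)

c ≈ 0.707 J/(g·K)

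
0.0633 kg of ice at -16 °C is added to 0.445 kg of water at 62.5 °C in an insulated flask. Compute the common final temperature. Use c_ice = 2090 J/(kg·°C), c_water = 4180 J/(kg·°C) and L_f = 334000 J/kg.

T_f ≈ 43.8 °C

Energy conservation, ΣQ = 0:
warm ice to 0 °C: 0.0633×2090×(0 − (-16)) = 2116.8
  latent heat to melt: 0.0633×334000 = 21142
  warm the meltwater: 264.59 T
  water: 1860.1(T − 62.5)
2124.7 T = 116256 − 23259 = 92997
T ≈ 43.77 °C (positive, so assuming full melt was valid).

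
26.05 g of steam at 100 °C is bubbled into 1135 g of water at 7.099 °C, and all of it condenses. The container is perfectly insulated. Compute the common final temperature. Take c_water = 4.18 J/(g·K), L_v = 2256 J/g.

T_f ≈ 21.3 °C

Energy conservation, ΣQ = 0:
latent heat released on condensation: 26.05×2256 = 58769; condensed water 100 °C→T: 108.89(T − 100); water warms: 1135×4.18×(T − 7.099) = 4744.3(T − 7.099)
4853.2 T = 58769 + 10889 + 33680 = 103337
T ≈ 21.29 °C — below 100 °C, confirming all the steam condensed.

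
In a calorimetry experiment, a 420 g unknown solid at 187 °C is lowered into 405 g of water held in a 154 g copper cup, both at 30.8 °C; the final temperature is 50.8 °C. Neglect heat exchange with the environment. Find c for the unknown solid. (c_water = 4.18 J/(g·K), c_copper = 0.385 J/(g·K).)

c ≈ 0.613 J/(g·K)

Conservation of energy gives ΣQ = 0:
420×c×(50.8 − 187) + 405×4.18×(50.8 − 30.8) + 154×0.385×(50.8 − 30.8) = 0
-57204 c = -35044
c = -35044/-57204 ≈ 0.6126 J/(g·K)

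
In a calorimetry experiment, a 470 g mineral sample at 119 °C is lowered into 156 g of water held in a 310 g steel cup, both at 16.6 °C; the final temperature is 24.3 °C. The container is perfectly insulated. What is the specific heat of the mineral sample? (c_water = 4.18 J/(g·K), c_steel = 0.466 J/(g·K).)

c ≈ 0.138 J/(g·K)

Heat gained plus heat lost sum to zero:
470·c·(24.3 − 119) + 156·4.18·(24.3 − 16.6) + 310·0.466·(24.3 − 16.6) = 0
-44509 c = -6133.4
c = -6133.4/-44509 ≈ 0.1378 J/(g·K)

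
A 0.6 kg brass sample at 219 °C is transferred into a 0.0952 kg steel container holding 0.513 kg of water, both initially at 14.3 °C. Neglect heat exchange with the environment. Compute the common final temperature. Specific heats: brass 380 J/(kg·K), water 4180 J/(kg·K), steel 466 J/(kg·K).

Heat gained plus heat lost sum to zero:
0.6×380×(T − 219) + 0.513×4180×(T − 14.3) + 0.0952×466×(T − 14.3) = 0
228(T − 219) + 2144.3(T − 14.3) + 44.36(T − 14.3) = 0
2416.7 T = 81230
T ≈ 33.61 °C

T_f ≈ 33.6 °C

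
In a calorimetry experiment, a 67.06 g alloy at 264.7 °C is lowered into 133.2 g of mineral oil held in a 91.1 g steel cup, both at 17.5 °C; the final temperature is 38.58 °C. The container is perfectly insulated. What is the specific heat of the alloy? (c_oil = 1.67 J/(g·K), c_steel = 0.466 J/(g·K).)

c ≈ 0.368 J/(g·K)

Heat gained plus heat lost sum to zero:
67.06·c·(38.58 − 264.7) + 133.2·1.67·(38.58 − 17.5) + 91.1·0.466·(38.58 − 17.5) = 0
-15164 c = -5584
c = -5584/-15164 ≈ 0.3683 J/(g·K)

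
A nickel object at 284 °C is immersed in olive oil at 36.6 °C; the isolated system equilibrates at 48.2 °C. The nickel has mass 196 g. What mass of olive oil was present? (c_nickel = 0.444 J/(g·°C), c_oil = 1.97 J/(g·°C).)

m ≈ 898 g

Heat lost by the nickel = heat gained by the oil:
196·0.444·(284 − 48.2) = m·1.97·(48.2 − 36.6)
22.85 m = 20520  ⇒  m ≈ 898 g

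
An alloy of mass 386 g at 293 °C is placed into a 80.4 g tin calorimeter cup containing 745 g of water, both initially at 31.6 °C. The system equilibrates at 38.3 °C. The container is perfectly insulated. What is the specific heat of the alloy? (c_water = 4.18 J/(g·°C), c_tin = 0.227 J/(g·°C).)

Taking heat into each body as positive, Σ m c ΔT = 0:
386×c×(38.3 − 293) + 745×4.18×(38.3 − 31.6) + 80.4×0.227×(38.3 − 31.6) = 0
-98314 c = -20987
c = -20987/-98314 ≈ 0.2135 J/(g·°C)

c ≈ 0.213 J/(g·°C)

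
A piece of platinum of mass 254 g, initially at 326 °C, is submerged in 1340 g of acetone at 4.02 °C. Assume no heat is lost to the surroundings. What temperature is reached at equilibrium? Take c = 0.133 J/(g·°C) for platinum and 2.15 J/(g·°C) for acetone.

T_f ≈ 7.8 °C

Set heat shed by the hot body equal to heat absorbed by the cold body:
254·0.133·(326 − T) = 1340·2.15·(T − 4.02)
33.78(326 − T) = 2881(T − 4.02)
2914.8 T = 22595  ⇒  T ≈ 7.75 °C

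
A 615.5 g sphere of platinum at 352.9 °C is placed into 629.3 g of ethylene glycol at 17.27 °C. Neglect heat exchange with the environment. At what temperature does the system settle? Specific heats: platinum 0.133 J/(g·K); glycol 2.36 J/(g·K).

T_f ≈ 34.8 °C

Heat lost by the platinum equals heat gained by the glycol:
615.5*0.133*(352.9 − T) = 629.3*2.36*(T − 17.27)
81.86(352.9 − T) = 1485.1(T − 17.27)
1567 T = 54537  ⇒  T ≈ 34.80 °C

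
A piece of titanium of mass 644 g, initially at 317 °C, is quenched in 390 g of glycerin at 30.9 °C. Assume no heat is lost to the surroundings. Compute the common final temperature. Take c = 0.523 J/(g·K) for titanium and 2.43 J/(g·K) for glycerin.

T_f ≈ 105.9 °C

Setting the total heat transfer to zero:
644*0.523*(T − 317) + 390*2.43*(T − 30.9) = 0
336.81(T − 317) + 947.7(T − 30.9) = 0
1284.5 T = 136053
T = 136053/1284.5 ≈ 105.92 °C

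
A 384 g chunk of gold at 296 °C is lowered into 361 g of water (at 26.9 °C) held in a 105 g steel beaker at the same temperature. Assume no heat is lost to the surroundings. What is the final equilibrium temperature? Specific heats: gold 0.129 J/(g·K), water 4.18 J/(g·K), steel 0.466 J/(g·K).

T_f ≈ 35.2 °C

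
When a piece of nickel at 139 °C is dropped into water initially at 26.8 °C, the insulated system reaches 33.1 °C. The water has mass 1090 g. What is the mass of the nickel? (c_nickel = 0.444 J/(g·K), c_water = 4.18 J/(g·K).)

m ≈ 610 g

Heat lost by the nickel = heat gained by the water:
m·0.444·(139 − 33.1) = 1090·4.18·(33.1 − 26.8)
47.02 m = 28704  ⇒  m ≈ 610.5 g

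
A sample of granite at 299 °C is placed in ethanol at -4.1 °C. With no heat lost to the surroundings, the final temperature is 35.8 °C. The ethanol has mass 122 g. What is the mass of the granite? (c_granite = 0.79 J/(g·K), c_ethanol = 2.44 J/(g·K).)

Net heat exchanged in the isolated system is zero:
m·0.79·(35.8 − 299) + 122·2.44·(35.8 − (-4.1)) = 0
-207.93 m = -11877
m = -11877/-207.93 ≈ 57.12 g

m ≈ 57.1 g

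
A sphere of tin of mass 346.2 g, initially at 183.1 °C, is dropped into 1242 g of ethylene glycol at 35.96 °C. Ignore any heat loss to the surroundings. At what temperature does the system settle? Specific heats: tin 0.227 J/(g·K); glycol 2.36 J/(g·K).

T_f ≈ 39.8 °C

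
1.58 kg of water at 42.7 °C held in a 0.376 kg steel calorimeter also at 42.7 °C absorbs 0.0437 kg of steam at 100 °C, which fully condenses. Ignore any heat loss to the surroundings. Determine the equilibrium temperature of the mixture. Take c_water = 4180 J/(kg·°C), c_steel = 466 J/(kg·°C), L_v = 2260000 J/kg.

Conservation of energy gives ΣQ = 0:
condense steam: −0.0437·2260000 = −98762; condensate cools 100→T: 0.0437·4180·(T − 100) = 182.67(T − 100); water warms: 1.58·4180·(T − 42.7) = 6604.4(T − 42.7); cup: 175.22(T − 42.7)
6962.3 T = 98762 + 18267 + 289490 = 406518
T ≈ 58.39 °C — below 100 °C, confirming all the steam condensed.

T_f ≈ 58.4 °C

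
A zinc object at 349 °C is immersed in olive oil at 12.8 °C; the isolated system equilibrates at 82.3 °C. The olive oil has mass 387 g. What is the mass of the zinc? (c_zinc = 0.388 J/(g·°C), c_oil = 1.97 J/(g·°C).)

Let T be the final temperature. ΣQ_i = 0:
m×0.388×(82.3 − 349) + 387×1.97×(82.3 − 12.8) = 0
-103.48 m = -52986
m = -52986/-103.48 ≈ 512 g

m ≈ 512 g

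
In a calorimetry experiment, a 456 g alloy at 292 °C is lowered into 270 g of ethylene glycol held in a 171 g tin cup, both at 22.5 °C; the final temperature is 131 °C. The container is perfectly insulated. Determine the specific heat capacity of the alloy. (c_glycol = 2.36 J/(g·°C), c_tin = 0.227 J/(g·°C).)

c ≈ 0.999 J/(g·°C)

Conservation of energy gives ΣQ = 0:
456×c×(131 − 292) + 270×2.36×(131 − 22.5) + 171×0.227×(131 − 22.5) = 0
-73416 c = -73348
c = -73348/-73416 ≈ 0.9991 J/(g·°C)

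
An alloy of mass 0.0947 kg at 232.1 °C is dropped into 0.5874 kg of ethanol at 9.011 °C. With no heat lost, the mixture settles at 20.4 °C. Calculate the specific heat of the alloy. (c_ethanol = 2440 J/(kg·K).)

Energy conservation, ΣQ = 0:
0.0947×c×(20.4 − 232.1) + 0.5874×2440×(20.4 − 9.011) = 0
-20.05 c = -16323
c = -16323/-20.05 ≈ 814.2 J/(kg·K)

c ≈ 814 J/(kg·K)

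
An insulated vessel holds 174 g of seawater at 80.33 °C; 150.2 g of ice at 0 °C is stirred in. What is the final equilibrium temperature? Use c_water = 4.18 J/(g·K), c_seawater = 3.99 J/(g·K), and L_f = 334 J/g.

T_f ≈ 4.2 °C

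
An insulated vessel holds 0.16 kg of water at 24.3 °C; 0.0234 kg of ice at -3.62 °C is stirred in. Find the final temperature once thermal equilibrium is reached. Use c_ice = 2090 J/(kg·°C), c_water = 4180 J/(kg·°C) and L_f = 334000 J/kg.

T_f ≈ 10.8 °C

Taking heat into each body as positive, Σ m c ΔT = 0:
ice -3.62→0 °C: 0.0234×2090×3.62 = 177.04
  fusion: m_ice L_f = 0.0234×334000 = 7815.6
  warm the meltwater: 97.81 T
  water cools: 0.16×4180×(T − 24.3) = 668.8(T − 24.3)
766.61 T = 16252 − 7992.6 = 8259.2
T ≈ 10.77 °C. Since T > 0 °C, the all-ice-melts assumption holds.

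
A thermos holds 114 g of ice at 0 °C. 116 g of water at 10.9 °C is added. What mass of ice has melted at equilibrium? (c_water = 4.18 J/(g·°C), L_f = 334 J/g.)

Cooling the water to 0 °C releases 116×4.18×10.9 = 5285.2 J.
Fully melting the ice requires m_ice L_f = 114×334 = 38076 J.
5285.2 J < 38076 J, so only part of the ice melts and the system sits at 0 °C.
Mass melted = 5285.2/334 ≈ 15.82 g.

m_melted ≈ 15.8 g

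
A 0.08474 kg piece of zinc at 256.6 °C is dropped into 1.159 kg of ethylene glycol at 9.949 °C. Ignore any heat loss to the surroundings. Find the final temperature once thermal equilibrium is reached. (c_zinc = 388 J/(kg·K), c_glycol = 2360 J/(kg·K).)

T_f ≈ 12.9 °C

Conservation of energy gives ΣQ = 0:
0.08474×388×(T − 256.6) + 1.159×2360×(T − 9.949) = 0
(32.88 + 2735.2) T = 32.88×256.6 + 2735.2×9.949
T = 35650 / 2768.1 = 12.9 °C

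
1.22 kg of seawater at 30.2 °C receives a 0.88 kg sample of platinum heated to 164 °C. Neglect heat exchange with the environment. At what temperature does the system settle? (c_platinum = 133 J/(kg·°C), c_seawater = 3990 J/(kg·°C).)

T_f ≈ 33.3 °C

Taking heat into each body as positive, Σ m c ΔT = 0:
0.88×133×(T − 164) + 1.22×3990×(T − 30.2) = 0
117.04(T − 164) + 4867.8(T − 30.2) = 0
4984.8 T = 166202
T = 166202 / 4984.8 = 33.3 °C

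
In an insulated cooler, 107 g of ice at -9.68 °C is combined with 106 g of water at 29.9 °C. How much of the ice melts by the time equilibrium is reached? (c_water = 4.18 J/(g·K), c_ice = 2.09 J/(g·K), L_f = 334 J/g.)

Water can give up m c ΔT = 106×4.18×29.9 = 13248 J before reaching 0 °C.
Warming the ice to 0 °C takes 107×2.09×9.68 = 2164.7 J, leaving 11083 J for melting.
Melting all 107 g of ice would need 107×334 = 35738 J.
11083 J < 35738 J, so only part of the ice melts and the system sits at 0 °C.
m_melted×334 = 11083  ⇒  m_melted ≈ 33.18 g.

m_melted ≈ 33.2 g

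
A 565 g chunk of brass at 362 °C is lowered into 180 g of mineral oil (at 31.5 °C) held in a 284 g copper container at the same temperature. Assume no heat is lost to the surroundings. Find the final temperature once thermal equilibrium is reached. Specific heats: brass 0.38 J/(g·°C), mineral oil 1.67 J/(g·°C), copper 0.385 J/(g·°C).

T_f ≈ 145.1 °C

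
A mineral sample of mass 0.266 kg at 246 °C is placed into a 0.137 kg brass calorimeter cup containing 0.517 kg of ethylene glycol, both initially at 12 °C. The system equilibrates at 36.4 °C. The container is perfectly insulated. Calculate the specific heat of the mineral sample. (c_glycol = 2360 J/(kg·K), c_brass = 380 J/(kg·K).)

c ≈ 557 J/(kg·K)

Conservation of energy gives ΣQ = 0:
0.266·c·(36.4 − 246) + 0.517·2360·(36.4 − 12) + 0.137·380·(36.4 − 12) = 0
-55.75 c = -31041
c = -31041/-55.75 ≈ 556.8 J/(kg·K)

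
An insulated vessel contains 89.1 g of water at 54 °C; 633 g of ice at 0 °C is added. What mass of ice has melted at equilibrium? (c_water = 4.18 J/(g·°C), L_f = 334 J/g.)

m_melted ≈ 60.2 g

Heat available from the water dropping to 0 °C: 89.1×4.18×54 = 20112 J.
To melt every bit of ice: 633×334 = 211422 J.
That's not enough to melt it all — equilibrium is at 0 °C with ice remaining.
m_melted×334 = 20112  ⇒  m_melted ≈ 60.21 g.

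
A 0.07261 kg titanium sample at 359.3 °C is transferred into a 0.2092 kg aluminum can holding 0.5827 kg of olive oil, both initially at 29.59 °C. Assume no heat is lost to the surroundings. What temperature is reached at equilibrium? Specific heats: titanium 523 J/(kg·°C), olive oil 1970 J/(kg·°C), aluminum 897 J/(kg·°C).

T_f ≈ 38.7 °C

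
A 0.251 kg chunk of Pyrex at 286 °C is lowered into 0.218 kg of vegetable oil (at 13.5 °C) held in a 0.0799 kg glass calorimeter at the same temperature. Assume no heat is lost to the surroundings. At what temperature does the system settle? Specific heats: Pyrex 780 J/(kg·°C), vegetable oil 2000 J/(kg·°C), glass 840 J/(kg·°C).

Taking heat into each body as positive, Σ m c ΔT = 0:
0.251·780·(T − 286) + 0.218·2000·(T − 13.5) + 0.0799·840·(T − 13.5) = 0
698.9 T = 62785
T ≈ 89.83 °C

T_f ≈ 89.8 °C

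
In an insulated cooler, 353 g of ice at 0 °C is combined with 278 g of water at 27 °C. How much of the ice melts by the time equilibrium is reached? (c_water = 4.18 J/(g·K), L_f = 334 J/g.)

Cooling the water to 0 °C releases 278·4.18·27 = 31375 J.
Melting all 353 g of ice would need 353·334 = 117902 J.
31375 J < 117902 J, so only part of the ice melts and the system sits at 0 °C.
Mass melted = 31375/334 ≈ 93.94 g.

m_melted ≈ 93.9 g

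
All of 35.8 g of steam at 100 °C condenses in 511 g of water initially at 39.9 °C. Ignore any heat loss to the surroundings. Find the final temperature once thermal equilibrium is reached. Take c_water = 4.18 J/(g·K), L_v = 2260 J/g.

T_f ≈ 79.2 °C

Taking heat into each body as positive, Σ m c ΔT = 0:
latent heat released on condensation: 35.8×2260 = 80908; condensed water 100 °C→T: 149.64(T − 100); water warms: 511×4.18×(T − 39.9) = 2136(T − 39.9)
2285.6 T = 80908 + 14964 + 85226 = 181098
T ≈ 79.23 °C, under the boiling point, so the assumption holds.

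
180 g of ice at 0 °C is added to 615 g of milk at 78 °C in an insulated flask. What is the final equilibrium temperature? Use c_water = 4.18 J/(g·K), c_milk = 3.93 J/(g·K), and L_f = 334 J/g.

Sum of m c ΔT and latent-heat terms is zero:
latent heat to melt: 180×334 = 60120
  warm the meltwater: 752.4 T
  milk: 2417(T − 78)
3169.4 T = 188522 − 60120 = 128402
T ≈ 40.51 °C — above 0 °C, consistent with complete melting.

T_f ≈ 40.5 °C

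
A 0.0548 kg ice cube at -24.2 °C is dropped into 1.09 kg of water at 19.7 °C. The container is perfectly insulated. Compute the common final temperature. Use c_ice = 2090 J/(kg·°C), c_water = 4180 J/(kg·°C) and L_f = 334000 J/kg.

T_f ≈ 14.4 °C

Sum of m c ΔT and latent-heat terms is zero:
warm ice to 0 °C: 0.0548×2090×(0 − (-24.2)) = 2771.7; fusion: m_ice L_f = 0.0548×334000 = 18303; warm the meltwater: 229.06 T; water: 4556.2(T − 19.7)
4785.3 T = 89757 − 21075 = 68682
T ≈ 14.35 °C (positive, so assuming full melt was valid).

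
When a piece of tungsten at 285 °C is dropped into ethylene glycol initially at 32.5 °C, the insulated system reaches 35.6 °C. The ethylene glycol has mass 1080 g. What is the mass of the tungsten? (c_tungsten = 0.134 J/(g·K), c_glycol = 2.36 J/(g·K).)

|Q_tungsten| = |Q_glycol|:
m·0.134·(285 − 35.6) = 1080·2.36·(35.6 − 32.5)
33.42 m = 7901.3  ⇒  m ≈ 236.4 g

m ≈ 236 g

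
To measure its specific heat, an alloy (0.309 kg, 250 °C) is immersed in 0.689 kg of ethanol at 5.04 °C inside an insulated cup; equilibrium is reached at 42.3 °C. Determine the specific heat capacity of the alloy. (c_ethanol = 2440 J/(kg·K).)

m_s c (T_s − T_f) = m_ethanol c_ethanol (T_f − T_0):
0.309×c×(250 − 42.3) = 0.689×2440×(42.3 − 5.04)
64.18 c = 62640  ⇒  c ≈ 976 J/(kg·K)

c ≈ 976 J/(kg·K)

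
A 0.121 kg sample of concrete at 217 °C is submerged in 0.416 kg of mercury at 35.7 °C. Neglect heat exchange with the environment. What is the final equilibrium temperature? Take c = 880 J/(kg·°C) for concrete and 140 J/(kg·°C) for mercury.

T_f ≈ 152.9 °C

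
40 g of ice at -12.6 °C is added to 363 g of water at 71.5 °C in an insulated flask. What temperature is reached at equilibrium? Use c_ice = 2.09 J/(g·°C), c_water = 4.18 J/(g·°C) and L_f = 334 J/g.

T_f ≈ 55.8 °C

Heat gained plus heat lost sum to zero:
warm ice to 0 °C: 40·2.09·(0 − (-12.6)) = 1053.4
  melt ice: 40·334 = 13360
  meltwater 0→T: 40·4.18·T = 167.2 T
  water cools: 363·4.18·(T − 71.5) = 1517.3(T − 71.5)
1684.5 T = 108490 − 14413 = 94076
T ≈ 55.85 °C. Since T > 0 °C, the all-ice-melts assumption holds.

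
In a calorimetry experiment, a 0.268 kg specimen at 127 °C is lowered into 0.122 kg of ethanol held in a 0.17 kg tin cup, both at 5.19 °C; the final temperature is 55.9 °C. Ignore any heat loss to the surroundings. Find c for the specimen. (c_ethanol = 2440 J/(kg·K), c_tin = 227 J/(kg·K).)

c ≈ 895 J/(kg·K)

Net heat exchanged in the isolated system is zero:
0.268·c·(55.9 − 127) + 0.122·2440·(55.9 − 5.19) + 0.17·227·(55.9 − 5.19) = 0
-19.05 c = -17052
c = -17052/-19.05 ≈ 894.9 J/(kg·K)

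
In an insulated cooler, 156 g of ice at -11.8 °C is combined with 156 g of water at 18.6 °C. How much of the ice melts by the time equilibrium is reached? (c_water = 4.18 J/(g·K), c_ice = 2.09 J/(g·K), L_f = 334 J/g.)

Water can give up m c ΔT = 156×4.18×18.6 = 12129 J before reaching 0 °C.
Warming the ice to 0 °C takes 156×2.09×11.8 = 3847.3 J, leaving 8281.4 J for melting.
Fully melting the ice requires m_ice L_f = 156×334 = 52104 J.
Since 8281.4 < 52104 J, not all the ice melts; equilibrium is at 0 °C.
m_melt = 8281.4 / L_f = 24.79 g.

m_melted ≈ 24.8 g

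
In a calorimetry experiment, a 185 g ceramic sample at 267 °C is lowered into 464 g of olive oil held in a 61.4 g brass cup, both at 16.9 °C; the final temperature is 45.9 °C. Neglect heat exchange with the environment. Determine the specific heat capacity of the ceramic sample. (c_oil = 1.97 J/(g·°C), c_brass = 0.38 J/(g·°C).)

Taking heat into each body as positive, Σ m c ΔT = 0:
185·c·(45.9 − 267) + 464·1.97·(45.9 − 16.9) + 61.4·0.38·(45.9 − 16.9) = 0
-40904 c = -27185
c = -27185/-40904 ≈ 0.6646 J/(g·°C)

c ≈ 0.665 J/(g·°C)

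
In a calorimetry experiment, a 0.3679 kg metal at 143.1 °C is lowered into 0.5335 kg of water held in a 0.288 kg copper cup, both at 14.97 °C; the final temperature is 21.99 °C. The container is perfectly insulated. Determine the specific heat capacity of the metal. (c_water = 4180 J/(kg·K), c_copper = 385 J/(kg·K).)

c ≈ 369 J/(kg·K)

Taking heat into each body as positive, Σ m c ΔT = 0:
0.3679·c·(21.99 − 143.1) + 0.5335·4180·(21.99 − 14.97) + 0.288·385·(21.99 − 14.97) = 0
-44.56 c = -16433
c = -16433/-44.56 ≈ 368.8 J/(kg·K)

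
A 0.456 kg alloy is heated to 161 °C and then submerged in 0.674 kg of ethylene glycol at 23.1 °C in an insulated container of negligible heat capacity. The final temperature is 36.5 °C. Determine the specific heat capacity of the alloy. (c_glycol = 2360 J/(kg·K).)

c ≈ 375 J/(kg·K)

Heat lost by the alloy = heat gained by the glycol:
0.456×c×(161 − 36.5) = 0.674×2360×(36.5 − 23.1)
56.77 c = 21315  ⇒  c ≈ 375.4 J/(kg·K)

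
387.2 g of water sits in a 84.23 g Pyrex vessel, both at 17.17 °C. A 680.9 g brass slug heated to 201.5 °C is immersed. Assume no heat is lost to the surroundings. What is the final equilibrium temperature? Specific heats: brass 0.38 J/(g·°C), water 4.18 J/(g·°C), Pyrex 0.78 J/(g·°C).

T_f ≈ 41.7 °C

Taking heat into each body as positive, Σ m c ΔT = 0:
680.9*0.38*(T − 201.5) + 387.2*4.18*(T − 17.17) + 84.23*0.78*(T − 17.17) = 0
258.74(T − 201.5) + 1618.5(T − 17.17) + 65.7(T − 17.17) = 0
(258.74 + 1618.5 + 65.7) T = 258.74*201.5 + 1618.5*17.17 + 65.7*17.17
T = 81054 / 1942.9 = 41.7 °C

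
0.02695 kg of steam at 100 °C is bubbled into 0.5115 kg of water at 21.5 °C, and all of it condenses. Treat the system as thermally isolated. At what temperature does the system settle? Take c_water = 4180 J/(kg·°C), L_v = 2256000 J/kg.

Let T be the final temperature. ΣQ_i = 0:
steam→water at 100 °C releases m L_v = 0.02695·2256000 = 60799
  condensed water 100 °C→T: 112.65(T − 100)
  water warms: 0.5115·4180·(T − 21.5) = 2138.1(T − 21.5)
2250.7 T = 60799 + 11265 + 45969 = 118033
T ≈ 52.44 °C (< 100 °C, so full condensation is consistent).

T_f ≈ 52.4 °C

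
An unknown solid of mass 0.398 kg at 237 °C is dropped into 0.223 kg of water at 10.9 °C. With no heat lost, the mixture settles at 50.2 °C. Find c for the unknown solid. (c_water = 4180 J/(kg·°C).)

Conservation of energy gives ΣQ = 0:
0.398·c·(50.2 − 237) + 0.223·4180·(50.2 − 10.9) = 0
-74.35 c = -36633
c = -36633/-74.35 ≈ 492.7 J/(kg·°C)

c ≈ 493 J/(kg·°C)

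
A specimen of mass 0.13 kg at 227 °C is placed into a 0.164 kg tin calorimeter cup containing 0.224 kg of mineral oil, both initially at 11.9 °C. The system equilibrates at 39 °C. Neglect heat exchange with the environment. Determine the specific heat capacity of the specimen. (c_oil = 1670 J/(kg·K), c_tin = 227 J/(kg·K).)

c ≈ 456 J/(kg·K)

Energy conservation, ΣQ = 0:
0.13·c·(39 − 227) + 0.224·1670·(39 − 11.9) + 0.164·227·(39 − 11.9) = 0
-24.44 c = -11146
c = -11146/-24.44 ≈ 456.1 J/(kg·K)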